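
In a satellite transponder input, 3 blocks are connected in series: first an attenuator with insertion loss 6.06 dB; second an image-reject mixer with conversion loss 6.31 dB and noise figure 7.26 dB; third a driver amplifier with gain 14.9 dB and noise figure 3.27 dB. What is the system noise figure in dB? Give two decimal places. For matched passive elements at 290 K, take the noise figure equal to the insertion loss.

16.11 dB

Convert to linear (a loss of L dB is a gain of −L dB): F_i = 10^(NF_i/10), G_i = 10^(G_i,dB/10)
  Stage 1: F_1 = 10^(6.06/10) = 4.036, G_1 = 10^(−6.06/10) = 0.2477
  Stage 2: F_2 = 10^(7.26/10) = 5.321, G_2 = 10^(−6.31/10) = 0.2339
  Stage 3: F_3 = 10^(3.27/10) = 2.123, G_3 = 10^(14.9/10) = 30.90
Friis cascade:
  F = 4.036 + (5.321 − 1)/0.2477 + (2.123 − 1)/0.05794 = 40.86
NF = 10 log₁₀(40.86) = 16.11 dB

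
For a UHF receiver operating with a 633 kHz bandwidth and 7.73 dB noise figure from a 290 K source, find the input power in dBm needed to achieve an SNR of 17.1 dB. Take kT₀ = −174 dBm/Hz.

−91.2 dBm

Sensitivity = −174 + 10 log₁₀(B) + NF + SNR_min
= −174 + 58.01 + 7.73 + 17.1
= −91.16 dBm → −91.2 dBm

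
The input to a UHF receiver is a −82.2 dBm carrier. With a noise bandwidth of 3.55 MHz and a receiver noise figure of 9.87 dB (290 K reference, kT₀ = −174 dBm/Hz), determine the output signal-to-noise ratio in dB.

Noise floor: N = −174 + 10 log₁₀(B) + NF
10 log₁₀(3.55×10⁶) = 65.5 dB
N = −174 + 65.5 + 9.87 = −98.63 dBm
SNR = P_sig − N = −82.2 − (−98.63) = 16.43 dB → 16.4 dB

16.4 dB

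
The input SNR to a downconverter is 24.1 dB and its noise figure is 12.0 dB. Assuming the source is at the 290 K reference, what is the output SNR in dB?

12.1 dB

By definition F = SNR_in/SNR_out, so in dB: SNR_out = SNR_in − NF
SNR_out = 24.1 − 12.0 = 12.1 dB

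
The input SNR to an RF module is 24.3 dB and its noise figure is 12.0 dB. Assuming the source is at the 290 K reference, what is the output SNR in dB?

By definition F = SNR_in/SNR_out, so in dB: SNR_out = SNR_in − NF
SNR_out = 24.3 − 12.0 = 12.3 dB

12.3 dB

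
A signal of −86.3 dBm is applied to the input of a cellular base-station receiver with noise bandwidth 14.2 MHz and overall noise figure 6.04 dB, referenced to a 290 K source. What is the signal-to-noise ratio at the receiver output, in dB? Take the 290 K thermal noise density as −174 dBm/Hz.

Noise floor: N = −174 + 10 log₁₀(B) + NF
10 log₁₀(1.42×10⁷) = 71.52 dB
N = −174 + 71.52 + 6.04 = −96.44 dBm
SNR = P_sig − N = −86.3 − (−96.44) = 10.14 dB → 10.1 dB

10.1 dB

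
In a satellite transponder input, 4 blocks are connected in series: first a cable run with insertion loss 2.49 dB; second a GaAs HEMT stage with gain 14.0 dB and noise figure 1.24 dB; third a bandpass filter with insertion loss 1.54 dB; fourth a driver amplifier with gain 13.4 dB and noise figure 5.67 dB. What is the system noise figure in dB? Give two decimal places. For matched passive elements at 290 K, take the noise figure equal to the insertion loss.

Convert to linear (a loss of L dB is a gain of −L dB): F_i = 10^(NF_i/10), G_i = 10^(G_i,dB/10)
  Stage 1: F_1 = 10^(2.49/10) = 1.774, G_1 = 10^(−2.49/10) = 0.5636
  Stage 2: F_2 = 10^(1.24/10) = 1.330, G_2 = 10^(14.0/10) = 25.12
  Stage 3: F_3 = 10^(1.54/10) = 1.426, G_3 = 10^(−1.54/10) = 0.7015
  Stage 4: F_4 = 10^(5.67/10) = 3.690, G_4 = 10^(13.4/10) = 21.88
Friis cascade:
  F = 1.774 + (1.330 − 1)/0.5636 + (1.426 − 1)/14.16 + (3.690 − 1)/9.931 = 2.661
NF = 10 log₁₀(2.661) = 4.25 dB

4.25 dB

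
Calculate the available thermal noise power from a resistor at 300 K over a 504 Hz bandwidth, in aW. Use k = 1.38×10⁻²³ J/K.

P_n = kTB = 1.38×10⁻²³ × 300 × 5.04×10² = 2.09×10⁻¹⁸ W = 2.09 aW

2.09 aW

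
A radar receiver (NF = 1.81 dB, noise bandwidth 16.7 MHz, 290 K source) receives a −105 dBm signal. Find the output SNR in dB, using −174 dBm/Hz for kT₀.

−5.0 dB

Noise floor: N = −174 + 10 log₁₀(B) + NF
10 log₁₀(1.67×10⁷) = 72.23 dB
N = −174 + 72.23 + 1.81 = −99.96 dBm
SNR = P_sig − N = −105 − (−99.96) = −5.04 dB → −5.0 dB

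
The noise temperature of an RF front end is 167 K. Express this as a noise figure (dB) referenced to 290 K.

1.98 dB

F = 1 + T_e/T₀ = 1 + 167/290 = 1.57586
NF = 10 log₁₀(1.57586) = 1.98 dB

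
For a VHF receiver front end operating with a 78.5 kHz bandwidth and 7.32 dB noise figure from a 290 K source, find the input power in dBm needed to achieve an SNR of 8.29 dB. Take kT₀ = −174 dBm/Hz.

Sensitivity = −174 + 10 log₁₀(B) + NF + SNR_min
= −174 + 48.95 + 7.32 + 8.29
= −109.44 dBm → −109.4 dBm

−109.4 dBm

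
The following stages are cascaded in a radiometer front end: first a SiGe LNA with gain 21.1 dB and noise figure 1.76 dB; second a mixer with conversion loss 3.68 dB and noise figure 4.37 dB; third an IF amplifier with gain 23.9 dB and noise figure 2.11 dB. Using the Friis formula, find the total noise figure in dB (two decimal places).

Convert to linear (a loss of L dB is a gain of −L dB): F_i = 10^(NF_i/10), G_i = 10^(G_i,dB/10)
  Stage 1: F_1 = 10^(1.76/10) = 1.500, G_1 = 10^(21.1/10) = 128.8
  Stage 2: F_2 = 10^(4.37/10) = 2.735, G_2 = 10^(−3.68/10) = 0.4285
  Stage 3: F_3 = 10^(2.11/10) = 1.626, G_3 = 10^(23.9/10) = 245.5
Friis cascade:
  F = 1.500 + (2.735 − 1)/128.8 + (1.626 − 1)/55.21 = 1.524
NF = 10 log₁₀(1.524) = 1.83 dB

1.83 dB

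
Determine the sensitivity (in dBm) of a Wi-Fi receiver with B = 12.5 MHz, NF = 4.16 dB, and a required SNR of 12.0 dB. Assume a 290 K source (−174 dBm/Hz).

−86.9 dBm

Sensitivity = −174 + 10 log₁₀(B) + NF + SNR_min
= −174 + 70.97 + 4.16 + 12.0
= −86.87 dBm → −86.9 dBm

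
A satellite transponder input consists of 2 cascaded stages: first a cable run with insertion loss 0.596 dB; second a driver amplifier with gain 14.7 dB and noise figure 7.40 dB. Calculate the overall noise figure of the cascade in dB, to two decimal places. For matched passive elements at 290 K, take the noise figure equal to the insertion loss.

8.00 dB

Convert to linear (a loss of L dB is a gain of −L dB): F_i = 10^(NF_i/10), G_i = 10^(G_i,dB/10)
  Stage 1: F_1 = 10^(0.596/10) = 1.147, G_1 = 10^(−0.596/10) = 0.8718
  Stage 2: F_2 = 10^(7.40/10) = 5.495, G_2 = 10^(14.7/10) = 29.51
Friis cascade:
  F = 1.147 + (5.495 − 1)/0.8718 = 6.304
NF = 10 log₁₀(6.304) = 8.00 dB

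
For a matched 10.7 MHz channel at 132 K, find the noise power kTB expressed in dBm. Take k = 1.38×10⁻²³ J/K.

−107.1 dBm

P_n = kTB = 1.38×10⁻²³ × 132 × 1.07×10⁷ = 1.95×10⁻¹⁴ W
In dBm: 10 log₁₀(1.95×10⁻¹⁴ / 10⁻³) = −107.1 dBm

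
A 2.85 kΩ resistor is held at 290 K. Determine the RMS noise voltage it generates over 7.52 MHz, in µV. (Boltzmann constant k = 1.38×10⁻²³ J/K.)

V_n = √(4kTRB)
4kTRB = 4 × 1.38×10⁻²³ × 290 × 2.85×10³ × 7.52×10⁶ = 3.43×10⁻¹⁰ V²
V_n = √(3.43×10⁻¹⁰) = 1.85×10⁻⁵ V = 18.5 µV

18.5 µV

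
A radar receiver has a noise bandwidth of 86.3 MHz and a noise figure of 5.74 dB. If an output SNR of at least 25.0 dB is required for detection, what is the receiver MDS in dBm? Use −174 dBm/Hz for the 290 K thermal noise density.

Sensitivity = −174 + 10 log₁₀(B) + NF + SNR_min
= −174 + 79.36 + 5.74 + 25.0
= −63.90 dBm → −63.9 dBm

−63.9 dBm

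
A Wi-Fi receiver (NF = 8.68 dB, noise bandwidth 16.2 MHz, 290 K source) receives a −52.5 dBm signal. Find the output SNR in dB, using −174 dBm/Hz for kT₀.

40.7 dB

Noise floor: N = −174 + 10 log₁₀(B) + NF
10 log₁₀(1.62×10⁷) = 72.1 dB
N = −174 + 72.1 + 8.68 = −93.22 dBm
SNR = P_sig − N = −52.5 − (−93.22) = 40.72 dB → 40.7 dB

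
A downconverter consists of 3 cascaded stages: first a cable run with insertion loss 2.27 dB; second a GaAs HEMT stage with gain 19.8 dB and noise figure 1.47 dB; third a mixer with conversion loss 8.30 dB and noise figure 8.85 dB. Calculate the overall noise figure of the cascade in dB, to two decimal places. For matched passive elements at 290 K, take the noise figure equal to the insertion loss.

Convert to linear (a loss of L dB is a gain of −L dB): F_i = 10^(NF_i/10), G_i = 10^(G_i,dB/10)
  Stage 1: F_1 = 10^(2.27/10) = 1.687, G_1 = 10^(−2.27/10) = 0.5929
  Stage 2: F_2 = 10^(1.47/10) = 1.403, G_2 = 10^(19.8/10) = 95.50
  Stage 3: F_3 = 10^(8.85/10) = 7.674, G_3 = 10^(−8.30/10) = 0.1479
Friis cascade:
  F = 1.687 + (1.403 − 1)/0.5929 + (7.674 − 1)/56.62 = 2.484
NF = 10 log₁₀(2.484) = 3.95 dB

3.95 dB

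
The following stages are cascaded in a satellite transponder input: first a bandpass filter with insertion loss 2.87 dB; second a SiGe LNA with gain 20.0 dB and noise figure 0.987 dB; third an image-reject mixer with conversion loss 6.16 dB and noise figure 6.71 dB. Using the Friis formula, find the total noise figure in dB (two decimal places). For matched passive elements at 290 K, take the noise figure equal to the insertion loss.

Convert to linear (a loss of L dB is a gain of −L dB): F_i = 10^(NF_i/10), G_i = 10^(G_i,dB/10)
  Stage 1: F_1 = 10^(2.87/10) = 1.936, G_1 = 10^(−2.87/10) = 0.5164
  Stage 2: F_2 = 10^(0.987/10) = 1.255, G_2 = 10^(20.0/10) = 100.0
  Stage 3: F_3 = 10^(6.71/10) = 4.688, G_3 = 10^(−6.16/10) = 0.2421
Friis cascade:
  F = 1.936 + (1.255 − 1)/0.5164 + (4.688 − 1)/51.64 = 2.502
NF = 10 log₁₀(2.502) = 3.98 dB

3.98 dB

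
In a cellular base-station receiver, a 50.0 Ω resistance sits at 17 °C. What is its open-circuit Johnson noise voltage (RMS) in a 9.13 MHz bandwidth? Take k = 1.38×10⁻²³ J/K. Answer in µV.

2.70 µV

T = 17 °C + 273.15 = 290.15 K
V_n = √(4kTRB)
4kTRB = 4 × 1.38×10⁻²³ × 290.15 × 5.00×10¹ × 9.13×10⁶ = 7.31×10⁻¹² V²
V_n = √(7.31×10⁻¹²) = 2.70×10⁻⁶ V = 2.70 µV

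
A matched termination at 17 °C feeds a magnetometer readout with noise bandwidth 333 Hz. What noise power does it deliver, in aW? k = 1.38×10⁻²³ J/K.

T = 17 °C + 273.15 = 290.15 K
P_n = kTB = 1.38×10⁻²³ × 290.15 × 3.33×10² = 1.33×10⁻¹⁸ W = 1.33 aW

1.33 aW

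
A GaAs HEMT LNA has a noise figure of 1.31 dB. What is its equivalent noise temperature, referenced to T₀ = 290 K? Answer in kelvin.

F = 10^(1.31/10) = 1.35207
T_e = (F − 1)·T₀ = (1.35207 − 1) × 290 = 102 K

102 K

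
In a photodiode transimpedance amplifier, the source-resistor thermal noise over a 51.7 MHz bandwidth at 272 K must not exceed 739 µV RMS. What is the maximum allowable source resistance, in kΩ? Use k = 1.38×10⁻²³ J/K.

Johnson–Nyquist: V_n = √(4kTRB) ⇒ R = V_n² / (4kTB)
4kTB = 4 × 1.38×10⁻²³ × 272 × 5.17×10⁷ = 7.76×10⁻¹³
R = (7.39×10⁻⁴)² / 7.76×10⁻¹³ = 7.04×10⁵ Ω = 704 kΩ

704 kΩ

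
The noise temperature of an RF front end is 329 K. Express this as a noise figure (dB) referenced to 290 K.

3.29 dB

F = 1 + T_e/T₀ = 1 + 329/290 = 2.13448
NF = 10 log₁₀(2.13448) = 3.29 dB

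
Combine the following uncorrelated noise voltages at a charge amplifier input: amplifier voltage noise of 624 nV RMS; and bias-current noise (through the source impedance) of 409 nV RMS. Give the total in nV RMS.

746 nV

Uncorrelated sources add in power (mean-square): V_tot = √(ΣV_i²)
V_tot = √[(6.24×10⁻⁷)² + (4.09×10⁻⁷)²] = 7.46×10⁻⁷ V = 746 nV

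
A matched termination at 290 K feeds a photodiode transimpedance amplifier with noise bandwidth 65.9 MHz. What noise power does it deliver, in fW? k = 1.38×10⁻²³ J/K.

P_n = kTB = 1.38×10⁻²³ × 290 × 6.59×10⁷ = 2.64×10⁻¹³ W = 264 fW

264 fW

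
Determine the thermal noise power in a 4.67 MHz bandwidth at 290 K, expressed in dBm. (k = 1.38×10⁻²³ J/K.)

P_n = kTB = 1.38×10⁻²³ × 290 × 4.67×10⁶ = 1.87×10⁻¹⁴ W
In dBm: 10 log₁₀(1.87×10⁻¹⁴ / 10⁻³) = −107.3 dBm

−107.3 dBm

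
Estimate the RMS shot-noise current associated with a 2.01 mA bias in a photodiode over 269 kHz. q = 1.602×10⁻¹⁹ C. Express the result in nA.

13.2 nA

I_n = √(2qI·B)
2qI·B = 2 × 1.602×10⁻¹⁹ × 2.01×10⁻³ × 2.69×10⁵ = 1.73×10⁻¹⁶ A²
I_n = √(1.73×10⁻¹⁶) = 1.32×10⁻⁸ A = 13.2 nA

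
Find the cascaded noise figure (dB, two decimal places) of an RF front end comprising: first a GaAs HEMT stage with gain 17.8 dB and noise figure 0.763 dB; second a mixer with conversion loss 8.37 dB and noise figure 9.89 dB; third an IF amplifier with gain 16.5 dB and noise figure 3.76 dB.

1.74 dB

Convert to linear (a loss of L dB is a gain of −L dB): F_i = 10^(NF_i/10), G_i = 10^(G_i,dB/10)
  Stage 1: F_1 = 10^(0.763/10) = 1.192, G_1 = 10^(17.8/10) = 60.26
  Stage 2: F_2 = 10^(9.89/10) = 9.750, G_2 = 10^(−8.37/10) = 0.1455
  Stage 3: F_3 = 10^(3.76/10) = 2.377, G_3 = 10^(16.5/10) = 44.67
Friis cascade:
  F = 1.192 + (9.750 − 1)/60.26 + (2.377 − 1)/8.770 = 1.494
NF = 10 log₁₀(1.494) = 1.74 dB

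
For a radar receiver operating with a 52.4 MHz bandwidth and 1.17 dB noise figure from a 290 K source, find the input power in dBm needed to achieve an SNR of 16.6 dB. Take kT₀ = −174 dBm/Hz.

Sensitivity = −174 + 10 log₁₀(B) + NF + SNR_min
= −174 + 77.19 + 1.17 + 16.6
= −79.04 dBm → −79.0 dBm

−79.0 dBm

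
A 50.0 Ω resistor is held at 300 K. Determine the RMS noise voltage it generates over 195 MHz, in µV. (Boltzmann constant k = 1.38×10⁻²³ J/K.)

V_n = √(4kTRB)
4kTRB = 4 × 1.38×10⁻²³ × 300 × 5.00×10¹ × 1.95×10⁸ = 1.61×10⁻¹⁰ V²
V_n = √(1.61×10⁻¹⁰) = 1.27×10⁻⁵ V = 12.7 µV

12.7 µV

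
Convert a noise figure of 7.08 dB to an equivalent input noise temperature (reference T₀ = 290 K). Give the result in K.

1190 K

F = 10^(7.08/10) = 5.10505
T_e = (F − 1)·T₀ = (5.10505 − 1) × 290 = 1190 K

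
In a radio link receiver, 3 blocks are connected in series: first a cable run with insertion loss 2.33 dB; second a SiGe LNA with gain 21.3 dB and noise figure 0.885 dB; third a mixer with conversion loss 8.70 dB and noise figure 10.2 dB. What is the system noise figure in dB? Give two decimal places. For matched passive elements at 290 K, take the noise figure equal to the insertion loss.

Convert to linear (a loss of L dB is a gain of −L dB): F_i = 10^(NF_i/10), G_i = 10^(G_i,dB/10)
  Stage 1: F_1 = 10^(2.33/10) = 1.710, G_1 = 10^(−2.33/10) = 0.5848
  Stage 2: F_2 = 10^(0.885/10) = 1.226, G_2 = 10^(21.3/10) = 134.9
  Stage 3: F_3 = 10^(10.2/10) = 10.47, G_3 = 10^(−8.70/10) = 0.1349
Friis cascade:
  F = 1.710 + (1.226 − 1)/0.5848 + (10.47 − 1)/78.89 = 2.217
NF = 10 log₁₀(2.217) = 3.46 dB

3.46 dB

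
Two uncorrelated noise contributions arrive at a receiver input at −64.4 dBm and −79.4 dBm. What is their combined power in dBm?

Convert to linear, add, convert back:
P₁ = 3.63×10⁻¹⁰ W, P₂ = 1.15×10⁻¹¹ W
P_tot = 3.75×10⁻¹⁰ W → 10 log₁₀(P_tot / 10⁻³) = −64.3 dBm

−64.3 dBm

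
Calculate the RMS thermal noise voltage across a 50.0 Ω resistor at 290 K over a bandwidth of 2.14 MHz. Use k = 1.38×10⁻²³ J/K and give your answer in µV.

V_n = √(4kTRB)
4kTRB = 4 × 1.38×10⁻²³ × 290 × 5.00×10¹ × 2.14×10⁶ = 1.71×10⁻¹² V²
V_n = √(1.71×10⁻¹²) = 1.31×10⁻⁶ V = 1.31 µV

1.31 µV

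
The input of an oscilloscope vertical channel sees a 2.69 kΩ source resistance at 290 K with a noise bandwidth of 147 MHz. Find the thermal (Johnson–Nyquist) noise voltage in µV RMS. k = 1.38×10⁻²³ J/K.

V_n = √(4kTRB)
4kTRB = 4 × 1.38×10⁻²³ × 290 × 2.69×10³ × 1.47×10⁸ = 6.33×10⁻⁹ V²
V_n = √(6.33×10⁻⁹) = 7.96×10⁻⁵ V = 79.6 µV

79.6 µV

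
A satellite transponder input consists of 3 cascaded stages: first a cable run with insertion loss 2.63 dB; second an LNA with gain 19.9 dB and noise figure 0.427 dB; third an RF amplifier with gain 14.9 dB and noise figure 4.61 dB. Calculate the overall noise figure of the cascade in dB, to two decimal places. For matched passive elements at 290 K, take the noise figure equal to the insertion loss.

3.13 dB

Convert to linear (a loss of L dB is a gain of −L dB): F_i = 10^(NF_i/10), G_i = 10^(G_i,dB/10)
  Stage 1: F_1 = 10^(2.63/10) = 1.832, G_1 = 10^(−2.63/10) = 0.5458
  Stage 2: F_2 = 10^(0.427/10) = 1.103, G_2 = 10^(19.9/10) = 97.72
  Stage 3: F_3 = 10^(4.61/10) = 2.891, G_3 = 10^(14.9/10) = 30.90
Friis cascade:
  F = 1.832 + (1.103 − 1)/0.5458 + (2.891 − 1)/53.33 = 2.057
NF = 10 log₁₀(2.057) = 3.13 dB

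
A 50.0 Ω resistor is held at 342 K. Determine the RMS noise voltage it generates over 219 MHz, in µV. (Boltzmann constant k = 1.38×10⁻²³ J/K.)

V_n = √(4kTRB)
4kTRB = 4 × 1.38×10⁻²³ × 342 × 5.00×10¹ × 2.19×10⁸ = 2.07×10⁻¹⁰ V²
V_n = √(2.07×10⁻¹⁰) = 1.44×10⁻⁵ V = 14.4 µV

14.4 µV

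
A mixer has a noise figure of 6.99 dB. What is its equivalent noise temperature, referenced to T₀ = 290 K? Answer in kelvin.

1160 K

F = 10^(6.99/10) = 5.00035
T_e = (F − 1)·T₀ = (5.00035 − 1) × 290 = 1160 K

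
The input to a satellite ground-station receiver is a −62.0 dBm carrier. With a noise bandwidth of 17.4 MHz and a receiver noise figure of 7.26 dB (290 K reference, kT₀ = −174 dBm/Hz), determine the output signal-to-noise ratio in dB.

32.3 dB

Noise floor: N = −174 + 10 log₁₀(B) + NF
10 log₁₀(1.74×10⁷) = 72.41 dB
N = −174 + 72.41 + 7.26 = −94.33 dBm
SNR = P_sig − N = −62.0 − (−94.33) = 32.33 dB → 32.3 dB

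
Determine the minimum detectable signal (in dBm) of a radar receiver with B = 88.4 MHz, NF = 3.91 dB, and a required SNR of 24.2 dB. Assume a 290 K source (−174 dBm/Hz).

−66.4 dBm

Sensitivity = −174 + 10 log₁₀(B) + NF + SNR_min
= −174 + 79.46 + 3.91 + 24.2
= −66.43 dBm → −66.4 dBm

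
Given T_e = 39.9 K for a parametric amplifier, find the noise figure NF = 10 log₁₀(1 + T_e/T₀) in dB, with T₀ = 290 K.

0.560 dB

F = 1 + T_e/T₀ = 1 + 39.9/290 = 1.13759
NF = 10 log₁₀(1.13759) = 0.560 dB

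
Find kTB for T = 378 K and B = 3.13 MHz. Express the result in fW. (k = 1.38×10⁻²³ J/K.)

P_n = kTB = 1.38×10⁻²³ × 378 × 3.13×10⁶ = 1.63×10⁻¹⁴ W = 16.3 fW

16.3 fW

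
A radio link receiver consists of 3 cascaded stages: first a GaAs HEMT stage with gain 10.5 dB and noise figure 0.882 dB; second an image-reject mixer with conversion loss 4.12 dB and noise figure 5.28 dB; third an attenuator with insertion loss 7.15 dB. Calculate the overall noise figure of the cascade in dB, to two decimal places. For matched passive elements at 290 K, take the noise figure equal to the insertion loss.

Convert to linear (a loss of L dB is a gain of −L dB): F_i = 10^(NF_i/10), G_i = 10^(G_i,dB/10)
  Stage 1: F_1 = 10^(0.882/10) = 1.225, G_1 = 10^(10.5/10) = 11.22
  Stage 2: F_2 = 10^(5.28/10) = 3.373, G_2 = 10^(−4.12/10) = 0.3873
  Stage 3: F_3 = 10^(7.15/10) = 5.188, G_3 = 10^(−7.15/10) = 0.1928
Friis cascade:
  F = 1.225 + (3.373 − 1)/11.22 + (5.188 − 1)/4.345 = 2.401
NF = 10 log₁₀(2.401) = 3.80 dB

3.80 dB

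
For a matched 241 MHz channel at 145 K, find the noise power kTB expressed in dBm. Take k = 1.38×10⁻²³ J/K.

−93.2 dBm

P_n = kTB = 1.38×10⁻²³ × 145 × 2.41×10⁸ = 4.82×10⁻¹³ W
In dBm: 10 log₁₀(4.82×10⁻¹³ / 10⁻³) = −93.2 dBm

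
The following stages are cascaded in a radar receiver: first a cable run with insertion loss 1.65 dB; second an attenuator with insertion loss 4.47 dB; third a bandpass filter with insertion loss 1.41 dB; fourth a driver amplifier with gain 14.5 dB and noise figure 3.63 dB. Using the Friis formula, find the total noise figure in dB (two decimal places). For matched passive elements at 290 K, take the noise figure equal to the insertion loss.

Convert to linear (a loss of L dB is a gain of −L dB): F_i = 10^(NF_i/10), G_i = 10^(G_i,dB/10)
  Stage 1: F_1 = 10^(1.65/10) = 1.462, G_1 = 10^(−1.65/10) = 0.6839
  Stage 2: F_2 = 10^(4.47/10) = 2.799, G_2 = 10^(−4.47/10) = 0.3573
  Stage 3: F_3 = 10^(1.41/10) = 1.384, G_3 = 10^(−1.41/10) = 0.7228
  Stage 4: F_4 = 10^(3.63/10) = 2.307, G_4 = 10^(14.5/10) = 28.18
Friis cascade:
  F = 1.462 + (2.799 − 1)/0.6839 + (1.384 − 1)/0.2443 + (2.307 − 1)/0.1766 = 13.06
NF = 10 log₁₀(13.06) = 11.16 dB

11.16 dB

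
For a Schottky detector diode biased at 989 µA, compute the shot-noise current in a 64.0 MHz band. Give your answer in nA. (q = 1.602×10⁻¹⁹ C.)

I_n = √(2qI·B)
2qI·B = 2 × 1.602×10⁻¹⁹ × 9.89×10⁻⁴ × 6.40×10⁷ = 2.03×10⁻¹⁴ A²
I_n = √(2.03×10⁻¹⁴) = 1.42×10⁻⁷ A = 142 nA

142 nA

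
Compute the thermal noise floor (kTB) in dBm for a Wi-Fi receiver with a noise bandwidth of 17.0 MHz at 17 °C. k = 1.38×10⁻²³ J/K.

T = 17 °C + 273.15 = 290.15 K
P_n = kTB = 1.38×10⁻²³ × 290.15 × 1.70×10⁷ = 6.81×10⁻¹⁴ W
In dBm: 10 log₁₀(6.81×10⁻¹⁴ / 10⁻³) = −101.7 dBm

−101.7 dBm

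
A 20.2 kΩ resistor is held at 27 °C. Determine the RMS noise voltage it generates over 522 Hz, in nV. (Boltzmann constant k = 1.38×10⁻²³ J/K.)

T = 27 °C + 273.15 = 300.15 K
V_n = √(4kTRB)
4kTRB = 4 × 1.38×10⁻²³ × 300.15 × 2.02×10⁴ × 5.22×10² = 1.75×10⁻¹³ V²
V_n = √(1.75×10⁻¹³) = 4.18×10⁻⁷ V = 418 nV

418 nV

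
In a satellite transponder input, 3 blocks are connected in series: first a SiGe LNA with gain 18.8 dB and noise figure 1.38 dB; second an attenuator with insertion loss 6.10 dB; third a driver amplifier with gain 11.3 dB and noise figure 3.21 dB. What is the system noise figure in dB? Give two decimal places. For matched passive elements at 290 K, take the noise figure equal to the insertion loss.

1.68 dB

Convert to linear (a loss of L dB is a gain of −L dB): F_i = 10^(NF_i/10), G_i = 10^(G_i,dB/10)
  Stage 1: F_1 = 10^(1.38/10) = 1.374, G_1 = 10^(18.8/10) = 75.86
  Stage 2: F_2 = 10^(6.10/10) = 4.074, G_2 = 10^(−6.10/10) = 0.2455
  Stage 3: F_3 = 10^(3.21/10) = 2.094, G_3 = 10^(11.3/10) = 13.49
Friis cascade:
  F = 1.374 + (4.074 − 1)/75.86 + (2.094 − 1)/18.62 = 1.473
NF = 10 log₁₀(1.473) = 1.68 dB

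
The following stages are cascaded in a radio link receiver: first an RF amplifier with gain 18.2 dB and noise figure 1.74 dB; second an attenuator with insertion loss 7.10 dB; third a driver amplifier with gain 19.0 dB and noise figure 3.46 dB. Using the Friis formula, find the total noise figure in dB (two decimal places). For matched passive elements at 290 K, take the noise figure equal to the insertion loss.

Convert to linear (a loss of L dB is a gain of −L dB): F_i = 10^(NF_i/10), G_i = 10^(G_i,dB/10)
  Stage 1: F_1 = 10^(1.74/10) = 1.493, G_1 = 10^(18.2/10) = 66.07
  Stage 2: F_2 = 10^(7.10/10) = 5.129, G_2 = 10^(−7.10/10) = 0.1950
  Stage 3: F_3 = 10^(3.46/10) = 2.218, G_3 = 10^(19.0/10) = 79.43
Friis cascade:
  F = 1.493 + (5.129 − 1)/66.07 + (2.218 − 1)/12.88 = 1.650
NF = 10 log₁₀(1.650) = 2.17 dB

2.17 dB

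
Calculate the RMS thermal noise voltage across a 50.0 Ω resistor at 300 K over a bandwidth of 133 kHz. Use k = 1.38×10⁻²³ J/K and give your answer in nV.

332 nV

V_n = √(4kTRB)
4kTRB = 4 × 1.38×10⁻²³ × 300 × 5.00×10¹ × 1.33×10⁵ = 1.10×10⁻¹³ V²
V_n = √(1.10×10⁻¹³) = 3.32×10⁻⁷ V = 332 nV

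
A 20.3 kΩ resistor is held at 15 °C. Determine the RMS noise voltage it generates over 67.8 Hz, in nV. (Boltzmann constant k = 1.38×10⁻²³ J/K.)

148 nV

T = 15 °C + 273.15 = 288.15 K
V_n = √(4kTRB)
4kTRB = 4 × 1.38×10⁻²³ × 288.15 × 2.03×10⁴ × 6.78×10¹ = 2.19×10⁻¹⁴ V²
V_n = √(2.19×10⁻¹⁴) = 1.48×10⁻⁷ V = 148 nV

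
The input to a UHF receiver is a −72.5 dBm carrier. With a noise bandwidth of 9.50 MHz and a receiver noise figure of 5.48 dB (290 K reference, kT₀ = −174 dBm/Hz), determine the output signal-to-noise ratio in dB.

Noise floor: N = −174 + 10 log₁₀(B) + NF
10 log₁₀(9.50×10⁶) = 69.78 dB
N = −174 + 69.78 + 5.48 = −98.74 dBm
SNR = P_sig − N = −72.5 − (−98.74) = 26.24 dB → 26.2 dB

26.2 dB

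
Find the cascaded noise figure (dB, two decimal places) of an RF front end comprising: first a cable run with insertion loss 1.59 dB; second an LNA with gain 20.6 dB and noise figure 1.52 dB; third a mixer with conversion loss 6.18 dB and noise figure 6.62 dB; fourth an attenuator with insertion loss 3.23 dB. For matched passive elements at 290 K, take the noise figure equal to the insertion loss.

3.32 dB

Convert to linear (a loss of L dB is a gain of −L dB): F_i = 10^(NF_i/10), G_i = 10^(G_i,dB/10)
  Stage 1: F_1 = 10^(1.59/10) = 1.442, G_1 = 10^(−1.59/10) = 0.6934
  Stage 2: F_2 = 10^(1.52/10) = 1.419, G_2 = 10^(20.6/10) = 114.8
  Stage 3: F_3 = 10^(6.62/10) = 4.592, G_3 = 10^(−6.18/10) = 0.2410
  Stage 4: F_4 = 10^(3.23/10) = 2.104, G_4 = 10^(−3.23/10) = 0.4753
Friis cascade:
  F = 1.442 + (1.419 − 1)/0.6934 + (4.592 − 1)/79.62 + (2.104 − 1)/19.19 = 2.149
NF = 10 log₁₀(2.149) = 3.32 dB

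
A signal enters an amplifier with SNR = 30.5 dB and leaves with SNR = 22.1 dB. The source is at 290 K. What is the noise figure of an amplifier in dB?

NF (dB) = SNR_in(dB) − SNR_out(dB) when the source is at T₀
NF = 30.5 − 22.1 = 8.4 dB

8.4 dB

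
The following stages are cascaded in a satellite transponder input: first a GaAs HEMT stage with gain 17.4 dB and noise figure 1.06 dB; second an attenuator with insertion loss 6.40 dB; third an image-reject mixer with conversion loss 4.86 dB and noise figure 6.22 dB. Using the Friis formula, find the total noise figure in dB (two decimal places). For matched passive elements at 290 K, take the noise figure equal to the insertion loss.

2.02 dB

Convert to linear (a loss of L dB is a gain of −L dB): F_i = 10^(NF_i/10), G_i = 10^(G_i,dB/10)
  Stage 1: F_1 = 10^(1.06/10) = 1.276, G_1 = 10^(17.4/10) = 54.95
  Stage 2: F_2 = 10^(6.40/10) = 4.365, G_2 = 10^(−6.40/10) = 0.2291
  Stage 3: F_3 = 10^(6.22/10) = 4.188, G_3 = 10^(−4.86/10) = 0.3266
Friis cascade:
  F = 1.276 + (4.365 − 1)/54.95 + (4.188 − 1)/12.59 = 1.591
NF = 10 log₁₀(1.591) = 2.02 dB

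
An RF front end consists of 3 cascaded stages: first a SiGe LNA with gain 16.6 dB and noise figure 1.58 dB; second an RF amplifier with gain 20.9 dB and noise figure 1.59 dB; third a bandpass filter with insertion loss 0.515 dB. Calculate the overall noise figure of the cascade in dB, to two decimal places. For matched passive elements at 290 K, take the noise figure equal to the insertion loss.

Convert to linear (a loss of L dB is a gain of −L dB): F_i = 10^(NF_i/10), G_i = 10^(G_i,dB/10)
  Stage 1: F_1 = 10^(1.58/10) = 1.439, G_1 = 10^(16.6/10) = 45.71
  Stage 2: F_2 = 10^(1.59/10) = 1.442, G_2 = 10^(20.9/10) = 123.0
  Stage 3: F_3 = 10^(0.515/10) = 1.126, G_3 = 10^(−0.515/10) = 0.8882
Friis cascade:
  F = 1.439 + (1.442 − 1)/45.71 + (1.126 − 1)/5623 = 1.448
NF = 10 log₁₀(1.448) = 1.61 dB

1.61 dB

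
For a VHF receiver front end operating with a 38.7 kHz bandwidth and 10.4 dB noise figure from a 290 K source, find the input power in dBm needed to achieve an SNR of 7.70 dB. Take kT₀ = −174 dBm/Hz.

Sensitivity = −174 + 10 log₁₀(B) + NF + SNR_min
= −174 + 45.88 + 10.4 + 7.70
= −110.02 dBm → −110.0 dBm

−110.0 dBm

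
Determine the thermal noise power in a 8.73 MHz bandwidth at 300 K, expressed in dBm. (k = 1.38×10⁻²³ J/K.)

−104.4 dBm

P_n = kTB = 1.38×10⁻²³ × 300 × 8.73×10⁶ = 3.61×10⁻¹⁴ W
In dBm: 10 log₁₀(3.61×10⁻¹⁴ / 10⁻³) = −104.4 dBm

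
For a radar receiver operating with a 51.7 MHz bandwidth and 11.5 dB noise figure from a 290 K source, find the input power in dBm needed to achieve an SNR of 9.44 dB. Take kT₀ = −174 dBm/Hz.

Sensitivity = −174 + 10 log₁₀(B) + NF + SNR_min
= −174 + 77.13 + 11.5 + 9.44
= −75.93 dBm → −75.9 dBm

−75.9 dBm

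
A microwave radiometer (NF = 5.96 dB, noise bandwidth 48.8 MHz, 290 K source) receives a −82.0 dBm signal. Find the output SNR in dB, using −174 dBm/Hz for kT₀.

Noise floor: N = −174 + 10 log₁₀(B) + NF
10 log₁₀(4.88×10⁷) = 76.88 dB
N = −174 + 76.88 + 5.96 = −91.16 dBm
SNR = P_sig − N = −82.0 − (−91.16) = 9.16 dB → 9.2 dB

9.2 dB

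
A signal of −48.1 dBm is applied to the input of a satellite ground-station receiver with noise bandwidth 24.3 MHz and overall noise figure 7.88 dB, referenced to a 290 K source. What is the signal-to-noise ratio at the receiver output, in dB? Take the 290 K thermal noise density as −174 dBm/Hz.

Noise floor: N = −174 + 10 log₁₀(B) + NF
10 log₁₀(2.43×10⁷) = 73.86 dB
N = −174 + 73.86 + 7.88 = −92.26 dBm
SNR = P_sig − N = −48.1 − (−92.26) = 44.16 dB → 44.2 dB

44.2 dB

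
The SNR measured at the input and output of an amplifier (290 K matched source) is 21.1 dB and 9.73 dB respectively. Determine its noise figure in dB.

11.37 dB

NF (dB) = SNR_in(dB) − SNR_out(dB) when the source is at T₀
NF = 21.1 − 9.73 = 11.37 dB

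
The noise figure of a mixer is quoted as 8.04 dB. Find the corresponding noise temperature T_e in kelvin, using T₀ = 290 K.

F = 10^(8.04/10) = 6.36796
T_e = (F − 1)·T₀ = (6.36796 − 1) × 290 = 1557 K

1557 K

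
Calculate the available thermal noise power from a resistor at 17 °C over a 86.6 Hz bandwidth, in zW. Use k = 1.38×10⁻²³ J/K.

T = 17 °C + 273.15 = 290.15 K
P_n = kTB = 1.38×10⁻²³ × 290.15 × 8.66×10¹ = 3.47×10⁻¹⁹ W = 347 zW

347 zW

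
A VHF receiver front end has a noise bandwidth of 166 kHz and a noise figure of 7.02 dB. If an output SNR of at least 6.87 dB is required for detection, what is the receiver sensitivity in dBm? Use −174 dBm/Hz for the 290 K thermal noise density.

Sensitivity = −174 + 10 log₁₀(B) + NF + SNR_min
= −174 + 52.2 + 7.02 + 6.87
= −107.91 dBm → −107.9 dBm

−107.9 dBm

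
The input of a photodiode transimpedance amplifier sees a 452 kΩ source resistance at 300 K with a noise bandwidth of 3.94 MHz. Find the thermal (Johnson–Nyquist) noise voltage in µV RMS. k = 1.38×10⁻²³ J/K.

V_n = √(4kTRB)
4kTRB = 4 × 1.38×10⁻²³ × 300 × 4.52×10⁵ × 3.94×10⁶ = 2.95×10⁻⁸ V²
V_n = √(2.95×10⁻⁸) = 1.72×10⁻⁴ V = 172 µV

172 µV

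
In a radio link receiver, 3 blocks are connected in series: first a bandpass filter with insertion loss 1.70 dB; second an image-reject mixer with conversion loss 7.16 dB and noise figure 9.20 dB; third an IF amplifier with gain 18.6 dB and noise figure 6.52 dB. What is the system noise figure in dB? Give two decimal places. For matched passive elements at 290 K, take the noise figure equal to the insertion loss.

Convert to linear (a loss of L dB is a gain of −L dB): F_i = 10^(NF_i/10), G_i = 10^(G_i,dB/10)
  Stage 1: F_1 = 10^(1.70/10) = 1.479, G_1 = 10^(−1.70/10) = 0.6761
  Stage 2: F_2 = 10^(9.20/10) = 8.318, G_2 = 10^(−7.16/10) = 0.1923
  Stage 3: F_3 = 10^(6.52/10) = 4.487, G_3 = 10^(18.6/10) = 72.44
Friis cascade:
  F = 1.479 + (8.318 − 1)/0.6761 + (4.487 − 1)/0.1300 = 39.13
NF = 10 log₁₀(39.13) = 15.92 dB

15.92 dB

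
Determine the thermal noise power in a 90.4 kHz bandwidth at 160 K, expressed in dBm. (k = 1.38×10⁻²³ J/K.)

P_n = kTB = 1.38×10⁻²³ × 160 × 9.04×10⁴ = 2.00×10⁻¹⁶ W
In dBm: 10 log₁₀(2.00×10⁻¹⁶ / 10⁻³) = −127.0 dBm

−127.0 dBm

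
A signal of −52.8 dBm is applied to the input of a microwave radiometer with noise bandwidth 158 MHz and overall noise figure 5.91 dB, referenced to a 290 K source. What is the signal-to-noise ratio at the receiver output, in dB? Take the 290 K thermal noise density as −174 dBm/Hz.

Noise floor: N = −174 + 10 log₁₀(B) + NF
10 log₁₀(1.58×10⁸) = 81.99 dB
N = −174 + 81.99 + 5.91 = −86.10 dBm
SNR = P_sig − N = −52.8 − (−86.10) = 33.30 dB → 33.3 dB

33.3 dB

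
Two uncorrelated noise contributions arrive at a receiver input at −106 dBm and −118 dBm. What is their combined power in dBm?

Convert to linear, add, convert back:
P₁ = 2.51×10⁻¹⁴ W, P₂ = 1.58×10⁻¹⁵ W
P_tot = 2.67×10⁻¹⁴ W → 10 log₁₀(P_tot / 10⁻³) = −105.7 dBm

−105.7 dBm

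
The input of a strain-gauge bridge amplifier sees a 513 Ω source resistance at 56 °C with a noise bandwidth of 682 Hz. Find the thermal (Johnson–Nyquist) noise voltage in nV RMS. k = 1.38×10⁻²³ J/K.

T = 56 °C + 273.15 = 329.15 K
V_n = √(4kTRB)
4kTRB = 4 × 1.38×10⁻²³ × 329.15 × 5.13×10² × 6.82×10² = 6.36×10⁻¹⁵ V²
V_n = √(6.36×10⁻¹⁵) = 7.97×10⁻⁸ V = 79.7 nV

79.7 nV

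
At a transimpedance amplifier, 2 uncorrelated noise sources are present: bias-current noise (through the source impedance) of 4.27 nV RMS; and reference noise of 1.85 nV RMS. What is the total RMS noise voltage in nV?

4.65 nV

Uncorrelated sources add in power (mean-square): V_tot = √(ΣV_i²)
V_tot = √[(4.27×10⁻⁹)² + (1.85×10⁻⁹)²] = 4.65×10⁻⁹ V = 4.65 nV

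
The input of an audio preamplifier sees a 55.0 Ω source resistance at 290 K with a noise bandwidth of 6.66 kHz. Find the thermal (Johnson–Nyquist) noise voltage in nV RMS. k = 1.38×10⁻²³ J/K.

76.6 nV

V_n = √(4kTRB)
4kTRB = 4 × 1.38×10⁻²³ × 290 × 5.50×10¹ × 6.66×10³ = 5.86×10⁻¹⁵ V²
V_n = √(5.86×10⁻¹⁵) = 7.66×10⁻⁸ V = 76.6 nV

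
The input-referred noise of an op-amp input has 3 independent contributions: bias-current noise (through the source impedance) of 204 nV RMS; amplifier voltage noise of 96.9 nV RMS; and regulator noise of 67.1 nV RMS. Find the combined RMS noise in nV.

Uncorrelated sources add in power (mean-square): V_tot = √(ΣV_i²)
V_tot = √[(2.04×10⁻⁷)² + (9.69×10⁻⁸)² + (6.71×10⁻⁸)²] = 2.36×10⁻⁷ V = 236 nV

236 nV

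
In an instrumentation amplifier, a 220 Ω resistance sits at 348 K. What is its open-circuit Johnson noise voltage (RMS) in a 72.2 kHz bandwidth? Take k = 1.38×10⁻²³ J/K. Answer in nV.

552 nV

V_n = √(4kTRB)
4kTRB = 4 × 1.38×10⁻²³ × 348 × 2.20×10² × 7.22×10⁴ = 3.05×10⁻¹³ V²
V_n = √(3.05×10⁻¹³) = 5.52×10⁻⁷ V = 552 nV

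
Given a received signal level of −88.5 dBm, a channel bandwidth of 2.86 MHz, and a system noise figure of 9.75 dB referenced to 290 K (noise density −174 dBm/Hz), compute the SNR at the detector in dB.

11.2 dB

Noise floor: N = −174 + 10 log₁₀(B) + NF
10 log₁₀(2.86×10⁶) = 64.56 dB
N = −174 + 64.56 + 9.75 = −99.69 dBm
SNR = P_sig − N = −88.5 − (−99.69) = 11.19 dB → 11.2 dB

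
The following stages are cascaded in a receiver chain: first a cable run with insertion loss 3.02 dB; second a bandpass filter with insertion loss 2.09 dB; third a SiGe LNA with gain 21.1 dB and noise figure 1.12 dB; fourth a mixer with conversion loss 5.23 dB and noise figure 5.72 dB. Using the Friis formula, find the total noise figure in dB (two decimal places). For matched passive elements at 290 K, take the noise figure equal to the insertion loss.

6.30 dB

Convert to linear (a loss of L dB is a gain of −L dB): F_i = 10^(NF_i/10), G_i = 10^(G_i,dB/10)
  Stage 1: F_1 = 10^(3.02/10) = 2.004, G_1 = 10^(−3.02/10) = 0.4989
  Stage 2: F_2 = 10^(2.09/10) = 1.618, G_2 = 10^(−2.09/10) = 0.6180
  Stage 3: F_3 = 10^(1.12/10) = 1.294, G_3 = 10^(21.1/10) = 128.8
  Stage 4: F_4 = 10^(5.72/10) = 3.733, G_4 = 10^(−5.23/10) = 0.2999
Friis cascade:
  F = 2.004 + (1.618 − 1)/0.4989 + (1.294 − 1)/0.3083 + (3.733 − 1)/39.72 = 4.266
NF = 10 log₁₀(4.266) = 6.30 dB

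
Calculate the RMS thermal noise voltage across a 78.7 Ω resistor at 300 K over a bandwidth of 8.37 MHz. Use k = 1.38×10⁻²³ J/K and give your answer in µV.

V_n = √(4kTRB)
4kTRB = 4 × 1.38×10⁻²³ × 300 × 7.87×10¹ × 8.37×10⁶ = 1.09×10⁻¹¹ V²
V_n = √(1.09×10⁻¹¹) = 3.30×10⁻⁶ V = 3.30 µV

3.30 µV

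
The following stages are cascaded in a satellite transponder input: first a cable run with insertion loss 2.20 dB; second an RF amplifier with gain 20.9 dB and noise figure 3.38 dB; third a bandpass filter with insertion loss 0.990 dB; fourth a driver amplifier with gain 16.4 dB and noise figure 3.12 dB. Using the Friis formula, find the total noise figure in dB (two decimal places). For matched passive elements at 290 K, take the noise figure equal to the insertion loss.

5.61 dB

Convert to linear (a loss of L dB is a gain of −L dB): F_i = 10^(NF_i/10), G_i = 10^(G_i,dB/10)
  Stage 1: F_1 = 10^(2.20/10) = 1.660, G_1 = 10^(−2.20/10) = 0.6026
  Stage 2: F_2 = 10^(3.38/10) = 2.178, G_2 = 10^(20.9/10) = 123.0
  Stage 3: F_3 = 10^(0.990/10) = 1.256, G_3 = 10^(−0.990/10) = 0.7962
  Stage 4: F_4 = 10^(3.12/10) = 2.051, G_4 = 10^(16.4/10) = 43.65
Friis cascade:
  F = 1.660 + (2.178 − 1)/0.6026 + (1.256 − 1)/74.13 + (2.051 − 1)/59.02 = 3.635
NF = 10 log₁₀(3.635) = 5.61 dB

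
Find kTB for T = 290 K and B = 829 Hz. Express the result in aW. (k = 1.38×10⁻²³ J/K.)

3.32 aW

P_n = kTB = 1.38×10⁻²³ × 290 × 8.29×10² = 3.32×10⁻¹⁸ W = 3.32 aW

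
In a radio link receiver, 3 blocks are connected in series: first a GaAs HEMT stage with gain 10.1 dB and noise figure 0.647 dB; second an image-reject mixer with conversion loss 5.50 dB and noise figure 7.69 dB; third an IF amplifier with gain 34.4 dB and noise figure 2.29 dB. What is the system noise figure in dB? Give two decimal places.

Convert to linear (a loss of L dB is a gain of −L dB): F_i = 10^(NF_i/10), G_i = 10^(G_i,dB/10)
  Stage 1: F_1 = 10^(0.647/10) = 1.161, G_1 = 10^(10.1/10) = 10.23
  Stage 2: F_2 = 10^(7.69/10) = 5.875, G_2 = 10^(−5.50/10) = 0.2818
  Stage 3: F_3 = 10^(2.29/10) = 1.694, G_3 = 10^(34.4/10) = 2754
Friis cascade:
  F = 1.161 + (5.875 − 1)/10.23 + (1.694 − 1)/2.884 = 1.878
NF = 10 log₁₀(1.878) = 2.74 dB

2.74 dB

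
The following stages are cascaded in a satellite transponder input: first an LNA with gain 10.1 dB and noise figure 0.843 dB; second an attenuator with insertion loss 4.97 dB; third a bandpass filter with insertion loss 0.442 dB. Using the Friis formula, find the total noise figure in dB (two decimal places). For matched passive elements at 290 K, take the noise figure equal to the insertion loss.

1.63 dB

Convert to linear (a loss of L dB is a gain of −L dB): F_i = 10^(NF_i/10), G_i = 10^(G_i,dB/10)
  Stage 1: F_1 = 10^(0.843/10) = 1.214, G_1 = 10^(10.1/10) = 10.23
  Stage 2: F_2 = 10^(4.97/10) = 3.141, G_2 = 10^(−4.97/10) = 0.3184
  Stage 3: F_3 = 10^(0.442/10) = 1.107, G_3 = 10^(−0.442/10) = 0.9032
Friis cascade:
  F = 1.214 + (3.141 − 1)/10.23 + (1.107 − 1)/3.258 = 1.456
NF = 10 log₁₀(1.456) = 1.63 dB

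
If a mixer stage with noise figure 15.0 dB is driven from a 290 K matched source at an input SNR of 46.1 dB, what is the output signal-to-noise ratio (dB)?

By definition F = SNR_in/SNR_out, so in dB: SNR_out = SNR_in − NF
SNR_out = 46.1 − 15.0 = 31.1 dB

31.1 dB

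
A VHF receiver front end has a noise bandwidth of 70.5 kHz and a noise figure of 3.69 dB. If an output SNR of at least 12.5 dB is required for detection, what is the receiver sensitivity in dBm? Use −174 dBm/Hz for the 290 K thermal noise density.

Sensitivity = −174 + 10 log₁₀(B) + NF + SNR_min
= −174 + 48.48 + 3.69 + 12.5
= −109.33 dBm → −109.3 dBm

−109.3 dBm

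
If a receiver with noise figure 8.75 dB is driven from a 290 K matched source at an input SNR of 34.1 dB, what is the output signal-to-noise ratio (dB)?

25.35 dB

By definition F = SNR_in/SNR_out, so in dB: SNR_out = SNR_in − NF
SNR_out = 34.1 − 8.75 = 25.35 dB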